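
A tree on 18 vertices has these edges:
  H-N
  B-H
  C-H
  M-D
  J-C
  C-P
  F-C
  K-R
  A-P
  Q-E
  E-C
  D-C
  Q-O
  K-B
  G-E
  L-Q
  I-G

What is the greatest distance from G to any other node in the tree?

6

Distances from G peak at 6, attained at R.
G-E-C-H-B-K-R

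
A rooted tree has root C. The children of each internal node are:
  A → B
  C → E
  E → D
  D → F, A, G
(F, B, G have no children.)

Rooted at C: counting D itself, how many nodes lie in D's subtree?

5

Descendants of D (including itself): D, A, G, F, B. That's 5.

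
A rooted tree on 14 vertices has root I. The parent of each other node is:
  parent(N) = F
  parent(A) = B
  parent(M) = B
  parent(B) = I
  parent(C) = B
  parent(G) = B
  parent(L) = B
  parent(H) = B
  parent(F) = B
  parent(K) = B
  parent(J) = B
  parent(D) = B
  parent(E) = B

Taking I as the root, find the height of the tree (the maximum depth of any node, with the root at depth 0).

3

A deepest node is N, reached by I – B – F – N.
That path has 3 edges, so the height is 3.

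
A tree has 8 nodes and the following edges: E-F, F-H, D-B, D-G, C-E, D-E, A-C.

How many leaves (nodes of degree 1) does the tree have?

Exactly 4 nodes have a single neighbour: A, B, G, H.

4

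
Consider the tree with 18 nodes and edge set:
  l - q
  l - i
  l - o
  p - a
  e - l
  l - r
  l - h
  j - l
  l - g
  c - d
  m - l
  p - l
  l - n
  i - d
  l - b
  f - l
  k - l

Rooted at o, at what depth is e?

2

Climbing from e to the root: e–l–o. That's 2 steps.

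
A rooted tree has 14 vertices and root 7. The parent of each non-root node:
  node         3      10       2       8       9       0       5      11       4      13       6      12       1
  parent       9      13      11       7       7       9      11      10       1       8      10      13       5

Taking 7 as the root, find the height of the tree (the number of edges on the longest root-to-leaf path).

7

The longest root-to-leaf path is 7–8–13–10–11–5–1–4 (7 edges).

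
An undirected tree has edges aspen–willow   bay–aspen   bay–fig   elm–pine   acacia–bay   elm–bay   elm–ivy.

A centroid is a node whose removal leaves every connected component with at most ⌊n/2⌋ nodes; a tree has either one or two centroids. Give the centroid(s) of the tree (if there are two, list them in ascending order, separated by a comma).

bay

If bay is removed the pieces have sizes 3, 2, 1, 1, all ≤ ⌊8/2⌋ = 4.
No neighbour of bay does as well, so bay is the unique centroid.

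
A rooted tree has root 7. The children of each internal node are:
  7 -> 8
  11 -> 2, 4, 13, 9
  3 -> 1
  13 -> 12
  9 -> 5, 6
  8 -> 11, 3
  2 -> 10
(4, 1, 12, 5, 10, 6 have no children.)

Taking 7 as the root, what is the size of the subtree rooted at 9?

Descendants of 9 (including itself): 9, 6, 5. That's 3.

3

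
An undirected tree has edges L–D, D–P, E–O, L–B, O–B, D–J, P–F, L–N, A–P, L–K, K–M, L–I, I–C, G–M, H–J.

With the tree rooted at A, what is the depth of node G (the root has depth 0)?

Path from A to G: A → P → D → L → K → M → G, which has 6 edges.

6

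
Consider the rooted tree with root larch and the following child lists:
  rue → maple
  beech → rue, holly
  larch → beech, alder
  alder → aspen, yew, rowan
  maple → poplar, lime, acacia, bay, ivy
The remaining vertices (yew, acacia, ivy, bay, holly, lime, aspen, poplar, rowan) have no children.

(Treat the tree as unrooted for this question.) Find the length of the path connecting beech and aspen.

Walking from beech: beech–larch–alder–aspen. Length 3.

3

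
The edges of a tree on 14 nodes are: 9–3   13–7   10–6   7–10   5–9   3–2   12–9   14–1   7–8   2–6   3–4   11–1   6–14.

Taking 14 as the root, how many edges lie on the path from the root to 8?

Climbing from 8 to the root: 8 → 7 → 10 → 6 → 14. That's 4 steps.

4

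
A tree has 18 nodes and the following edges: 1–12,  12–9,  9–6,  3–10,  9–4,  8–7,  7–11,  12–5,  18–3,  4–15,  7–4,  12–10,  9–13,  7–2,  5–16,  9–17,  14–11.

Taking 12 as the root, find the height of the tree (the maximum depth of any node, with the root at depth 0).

5

The longest root-to-leaf path is 12-9-4-7-11-14 (5 edges).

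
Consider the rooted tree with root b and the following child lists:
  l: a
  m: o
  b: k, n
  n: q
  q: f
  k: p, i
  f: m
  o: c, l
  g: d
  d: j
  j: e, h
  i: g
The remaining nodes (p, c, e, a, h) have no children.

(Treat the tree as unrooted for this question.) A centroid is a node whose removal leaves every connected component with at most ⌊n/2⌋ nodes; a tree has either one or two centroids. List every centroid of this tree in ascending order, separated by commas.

If b is removed the pieces have sizes 8, 8, all ≤ ⌊17/2⌋ = 8.
No neighbour of b does as well, so b is the unique centroid.

b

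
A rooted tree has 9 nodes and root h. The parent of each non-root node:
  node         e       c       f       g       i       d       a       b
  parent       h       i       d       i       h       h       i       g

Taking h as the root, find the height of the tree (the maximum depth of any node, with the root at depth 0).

3

A deepest node is b, reached by h-i-g-b.
That path has 3 edges, so the height is 3.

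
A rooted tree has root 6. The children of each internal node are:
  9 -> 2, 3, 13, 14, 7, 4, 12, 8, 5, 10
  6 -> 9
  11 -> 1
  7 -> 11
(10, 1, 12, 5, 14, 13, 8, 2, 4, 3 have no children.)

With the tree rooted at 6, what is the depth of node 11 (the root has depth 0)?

Path from 6 to 11: 6–9–7–11, which has 3 edges.

3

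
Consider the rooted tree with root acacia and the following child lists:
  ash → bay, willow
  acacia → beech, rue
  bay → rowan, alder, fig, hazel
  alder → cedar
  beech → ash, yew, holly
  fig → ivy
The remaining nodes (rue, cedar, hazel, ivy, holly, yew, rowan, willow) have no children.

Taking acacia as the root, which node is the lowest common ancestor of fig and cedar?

fig's ancestor chain is fig, bay, ash, beech, acacia and cedar's is cedar, alder, bay, ash, beech, acacia; they first meet at bay.

bay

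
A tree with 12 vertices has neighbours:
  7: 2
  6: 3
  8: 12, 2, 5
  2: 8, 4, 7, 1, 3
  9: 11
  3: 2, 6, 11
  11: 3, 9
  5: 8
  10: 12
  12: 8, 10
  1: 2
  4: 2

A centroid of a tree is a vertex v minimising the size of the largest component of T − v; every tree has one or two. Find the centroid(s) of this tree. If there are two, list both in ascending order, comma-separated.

If 2 is removed the pieces have sizes 4, 4, 1, 1, 1, all ≤ ⌊12/2⌋ = 6.
No neighbour of 2 does as well, so 2 is the unique centroid.

2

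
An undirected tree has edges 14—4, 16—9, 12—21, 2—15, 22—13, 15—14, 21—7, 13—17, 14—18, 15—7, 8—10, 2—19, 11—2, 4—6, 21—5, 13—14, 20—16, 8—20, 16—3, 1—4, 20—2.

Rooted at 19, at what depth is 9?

4

19 – 2 – 20 – 16 – 9 — 4 edges.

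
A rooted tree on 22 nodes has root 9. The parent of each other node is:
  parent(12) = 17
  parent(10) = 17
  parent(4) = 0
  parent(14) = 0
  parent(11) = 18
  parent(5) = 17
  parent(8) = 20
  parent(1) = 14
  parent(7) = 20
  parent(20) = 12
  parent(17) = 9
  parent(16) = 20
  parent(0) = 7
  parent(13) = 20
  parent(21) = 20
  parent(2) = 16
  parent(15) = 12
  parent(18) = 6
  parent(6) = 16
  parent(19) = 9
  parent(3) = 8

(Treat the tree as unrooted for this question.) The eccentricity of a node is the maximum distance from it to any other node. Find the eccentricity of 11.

8

A farthest node from 11 is 19 (1 also at distance 8).
The path 11–18–6–16–20–12–17–9–19 has 8 edges.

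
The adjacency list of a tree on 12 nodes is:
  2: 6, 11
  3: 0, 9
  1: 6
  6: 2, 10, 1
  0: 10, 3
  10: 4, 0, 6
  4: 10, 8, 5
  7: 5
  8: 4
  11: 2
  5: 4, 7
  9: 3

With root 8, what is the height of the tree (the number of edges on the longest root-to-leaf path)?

11 sits deepest: 8-4-10-6-2-11 — 5 edges from the root.

5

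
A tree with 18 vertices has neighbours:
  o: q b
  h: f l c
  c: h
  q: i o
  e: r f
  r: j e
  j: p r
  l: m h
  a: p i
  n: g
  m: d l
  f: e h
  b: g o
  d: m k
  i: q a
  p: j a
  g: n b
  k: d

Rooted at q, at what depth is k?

12

q–i–a–p–j–r–e–f–h–l–m–d–k — 12 edges.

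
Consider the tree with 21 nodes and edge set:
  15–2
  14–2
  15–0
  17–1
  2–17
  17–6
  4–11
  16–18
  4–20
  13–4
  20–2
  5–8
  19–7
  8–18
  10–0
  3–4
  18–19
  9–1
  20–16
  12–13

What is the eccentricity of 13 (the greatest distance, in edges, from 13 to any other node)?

6

The node farthest from 13 is 5 (10, 7, 9 also at distance 6), via 13–4–20–16–18–8–5 — 6 edges.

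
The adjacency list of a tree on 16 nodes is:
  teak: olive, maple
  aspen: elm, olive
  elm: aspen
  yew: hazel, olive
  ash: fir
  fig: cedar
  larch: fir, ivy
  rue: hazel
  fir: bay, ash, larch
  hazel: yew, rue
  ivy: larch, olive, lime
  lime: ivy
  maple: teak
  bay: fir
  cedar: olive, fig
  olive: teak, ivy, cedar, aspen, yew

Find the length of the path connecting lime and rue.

5

Walking from lime: lime–ivy–olive–yew–hazel–rue. Length 5.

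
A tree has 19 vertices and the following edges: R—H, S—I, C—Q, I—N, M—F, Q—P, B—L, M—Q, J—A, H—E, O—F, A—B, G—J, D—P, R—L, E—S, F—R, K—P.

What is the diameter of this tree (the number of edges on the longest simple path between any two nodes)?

10

BFS from G reaches D last, at distance 10; BFS from D confirms no node is farther.
Path: G – J – A – B – L – R – F – M – Q – P – D.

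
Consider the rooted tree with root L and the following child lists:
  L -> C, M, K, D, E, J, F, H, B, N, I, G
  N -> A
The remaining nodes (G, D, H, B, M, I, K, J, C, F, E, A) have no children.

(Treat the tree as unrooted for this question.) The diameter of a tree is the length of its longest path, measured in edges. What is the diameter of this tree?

3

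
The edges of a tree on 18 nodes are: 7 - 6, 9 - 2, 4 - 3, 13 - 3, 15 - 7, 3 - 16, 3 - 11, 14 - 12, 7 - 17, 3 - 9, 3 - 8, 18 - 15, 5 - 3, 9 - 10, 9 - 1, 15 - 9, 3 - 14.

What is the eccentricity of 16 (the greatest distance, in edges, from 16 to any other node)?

5

Distances from 16 peak at 5, attained at 6 (17 also at distance 5).
16-3-9-15-7-6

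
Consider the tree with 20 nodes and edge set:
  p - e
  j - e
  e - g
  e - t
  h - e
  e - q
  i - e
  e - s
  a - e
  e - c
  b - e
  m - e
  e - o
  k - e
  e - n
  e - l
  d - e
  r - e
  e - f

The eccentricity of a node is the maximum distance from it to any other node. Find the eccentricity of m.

2

A farthest node from m is o (n, g, d, j, i, r, t, k, f, h, c, b, a, s, q, l, p also at distance 2).
The path m–e–o has 2 edges.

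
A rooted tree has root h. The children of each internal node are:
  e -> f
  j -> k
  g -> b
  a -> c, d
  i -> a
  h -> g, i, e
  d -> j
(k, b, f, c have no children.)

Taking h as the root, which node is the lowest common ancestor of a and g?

a's ancestor chain is a, i, h and g's is g, h; they first meet at h.

h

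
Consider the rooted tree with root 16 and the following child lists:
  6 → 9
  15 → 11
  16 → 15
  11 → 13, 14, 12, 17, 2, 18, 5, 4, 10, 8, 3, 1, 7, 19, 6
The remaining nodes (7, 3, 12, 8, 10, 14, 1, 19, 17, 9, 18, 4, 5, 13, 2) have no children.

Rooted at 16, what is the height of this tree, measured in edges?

4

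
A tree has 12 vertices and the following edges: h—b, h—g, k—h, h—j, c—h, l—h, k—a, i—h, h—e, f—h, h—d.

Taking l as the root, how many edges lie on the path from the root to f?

2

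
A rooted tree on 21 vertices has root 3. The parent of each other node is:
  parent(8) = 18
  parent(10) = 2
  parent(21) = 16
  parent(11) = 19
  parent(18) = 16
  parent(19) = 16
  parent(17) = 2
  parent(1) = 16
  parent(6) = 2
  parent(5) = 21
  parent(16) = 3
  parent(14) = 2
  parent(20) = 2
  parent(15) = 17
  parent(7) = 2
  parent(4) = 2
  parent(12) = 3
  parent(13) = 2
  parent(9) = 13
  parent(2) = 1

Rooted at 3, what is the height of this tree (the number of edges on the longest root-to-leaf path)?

The longest root-to-leaf path is 3 – 16 – 1 – 2 – 17 – 15 (5 edges).

5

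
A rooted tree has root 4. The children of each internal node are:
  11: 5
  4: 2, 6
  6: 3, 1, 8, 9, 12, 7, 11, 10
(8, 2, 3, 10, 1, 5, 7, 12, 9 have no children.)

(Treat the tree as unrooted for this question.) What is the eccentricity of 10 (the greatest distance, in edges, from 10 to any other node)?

Distances from 10 peak at 3, attained at 2 (5 also at distance 3).
10–6–4–2

3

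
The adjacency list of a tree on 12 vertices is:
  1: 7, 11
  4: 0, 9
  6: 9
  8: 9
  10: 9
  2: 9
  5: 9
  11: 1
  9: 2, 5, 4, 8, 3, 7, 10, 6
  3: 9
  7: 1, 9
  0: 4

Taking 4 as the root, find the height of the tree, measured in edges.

11 sits deepest: 4-9-7-1-11 — 4 edges from the root.

4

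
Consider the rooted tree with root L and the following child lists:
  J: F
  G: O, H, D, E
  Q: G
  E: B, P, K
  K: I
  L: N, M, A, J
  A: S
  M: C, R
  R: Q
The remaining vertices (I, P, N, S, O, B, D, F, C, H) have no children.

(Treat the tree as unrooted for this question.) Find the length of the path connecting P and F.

8

The path is P–E–G–Q–R–M–L–J–F, which has 8 edges.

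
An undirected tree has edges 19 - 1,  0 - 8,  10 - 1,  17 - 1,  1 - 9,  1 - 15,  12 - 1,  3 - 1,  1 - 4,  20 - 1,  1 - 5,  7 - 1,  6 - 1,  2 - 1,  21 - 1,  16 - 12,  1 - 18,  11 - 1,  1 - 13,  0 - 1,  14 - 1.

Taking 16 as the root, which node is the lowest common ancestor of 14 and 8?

Path 14→root: 14 1 12 16; path 8→root: 8 0 1 12 16.
First common node: 1.

1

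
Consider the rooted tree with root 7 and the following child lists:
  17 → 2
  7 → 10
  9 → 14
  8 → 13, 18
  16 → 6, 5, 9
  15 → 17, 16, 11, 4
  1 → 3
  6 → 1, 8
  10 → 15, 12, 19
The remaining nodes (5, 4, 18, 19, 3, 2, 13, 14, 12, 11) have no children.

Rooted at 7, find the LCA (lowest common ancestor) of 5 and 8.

16

Ancestors of 5 (toward the root): 5, 16, 15, 10, 7.
Ancestors of 8: 8, 6, 16, 15, 10, 7.
The deepest node appearing in both lists is 16.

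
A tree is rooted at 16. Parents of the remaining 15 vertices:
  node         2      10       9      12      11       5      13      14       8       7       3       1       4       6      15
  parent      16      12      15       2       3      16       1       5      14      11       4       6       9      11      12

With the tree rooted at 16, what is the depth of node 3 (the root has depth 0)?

Climbing from 3 to the root: 3–4–9–15–12–2–16. That's 6 steps.

6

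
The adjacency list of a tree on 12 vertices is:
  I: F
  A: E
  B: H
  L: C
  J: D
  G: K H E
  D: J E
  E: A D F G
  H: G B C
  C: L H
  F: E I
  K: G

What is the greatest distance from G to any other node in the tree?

A farthest node from G is J (L, I also at distance 3).
The path G – E – D – J has 3 edges.

3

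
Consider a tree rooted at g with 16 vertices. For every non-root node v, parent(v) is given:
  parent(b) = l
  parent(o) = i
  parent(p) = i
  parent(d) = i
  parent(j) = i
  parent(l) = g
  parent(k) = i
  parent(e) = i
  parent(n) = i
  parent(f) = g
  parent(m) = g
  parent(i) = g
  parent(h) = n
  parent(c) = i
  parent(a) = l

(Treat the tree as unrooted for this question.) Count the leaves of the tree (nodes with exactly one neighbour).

12

Exactly 12 nodes have a single neighbour: a, b, c, d, e, f, h, j, k, m, o, p.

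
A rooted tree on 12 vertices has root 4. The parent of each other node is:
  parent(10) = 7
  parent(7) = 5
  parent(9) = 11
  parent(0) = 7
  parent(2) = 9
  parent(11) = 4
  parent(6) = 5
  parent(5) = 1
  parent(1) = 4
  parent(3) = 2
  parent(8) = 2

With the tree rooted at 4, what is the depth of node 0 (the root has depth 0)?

4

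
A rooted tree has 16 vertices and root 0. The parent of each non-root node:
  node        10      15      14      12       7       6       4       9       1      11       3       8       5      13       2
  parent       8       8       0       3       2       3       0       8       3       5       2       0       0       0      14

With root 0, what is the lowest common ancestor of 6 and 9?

0

Ancestors of 6 (toward the root): 6, 3, 2, 14, 0.
Ancestors of 9: 9, 8, 0.
The deepest node appearing in both lists is 0.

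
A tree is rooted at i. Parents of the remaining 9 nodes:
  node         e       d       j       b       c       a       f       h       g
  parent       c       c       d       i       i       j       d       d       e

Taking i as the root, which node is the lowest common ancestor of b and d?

i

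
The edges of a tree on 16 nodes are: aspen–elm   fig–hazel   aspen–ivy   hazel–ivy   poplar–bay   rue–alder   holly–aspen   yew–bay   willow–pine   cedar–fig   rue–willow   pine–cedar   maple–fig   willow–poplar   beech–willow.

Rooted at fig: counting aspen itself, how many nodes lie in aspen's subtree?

3

aspen's subtree: {aspen, holly, elm}, size 3.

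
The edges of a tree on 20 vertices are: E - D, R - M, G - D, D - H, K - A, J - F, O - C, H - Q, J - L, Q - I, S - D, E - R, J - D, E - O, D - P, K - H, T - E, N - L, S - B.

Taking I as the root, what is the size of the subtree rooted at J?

Descendants of J (including itself): J, L, F, N. That's 4.

4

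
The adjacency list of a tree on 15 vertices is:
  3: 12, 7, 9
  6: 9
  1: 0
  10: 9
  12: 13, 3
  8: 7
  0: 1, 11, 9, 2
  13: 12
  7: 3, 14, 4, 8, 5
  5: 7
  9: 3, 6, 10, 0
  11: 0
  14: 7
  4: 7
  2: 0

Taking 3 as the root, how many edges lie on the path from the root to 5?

2

Climbing from 5 to the root: 5 – 7 – 3. That's 2 steps.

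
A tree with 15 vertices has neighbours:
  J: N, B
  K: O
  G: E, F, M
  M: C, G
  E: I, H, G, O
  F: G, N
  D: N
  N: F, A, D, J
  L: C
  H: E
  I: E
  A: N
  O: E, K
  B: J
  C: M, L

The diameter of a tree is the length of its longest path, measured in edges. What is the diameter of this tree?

7

Starting from B, a farthest node is L at distance 7.
One longest path: B – J – N – F – G – M – C – L.
So the diameter is 7.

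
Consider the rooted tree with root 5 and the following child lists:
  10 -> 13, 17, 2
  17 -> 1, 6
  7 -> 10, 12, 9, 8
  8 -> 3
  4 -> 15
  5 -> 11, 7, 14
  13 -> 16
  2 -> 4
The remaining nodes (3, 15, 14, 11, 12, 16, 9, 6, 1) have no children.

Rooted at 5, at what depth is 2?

Path from 5 to 2: 5 – 7 – 10 – 2, which has 3 edges.

3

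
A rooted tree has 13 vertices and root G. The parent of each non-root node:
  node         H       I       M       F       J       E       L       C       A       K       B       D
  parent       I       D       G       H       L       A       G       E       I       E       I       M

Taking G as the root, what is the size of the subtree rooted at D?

9

The subtree rooted at D contains: D, I, A, H, B, E, F, C, K — 9 nodes.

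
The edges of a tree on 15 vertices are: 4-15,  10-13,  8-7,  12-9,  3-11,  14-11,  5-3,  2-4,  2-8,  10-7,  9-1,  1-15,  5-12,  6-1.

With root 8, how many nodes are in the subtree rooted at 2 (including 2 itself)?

11

Descendants of 2 (including itself): 2, 4, 15, 1, 6, 9, 12, 5, 3, 11, 14. That's 11.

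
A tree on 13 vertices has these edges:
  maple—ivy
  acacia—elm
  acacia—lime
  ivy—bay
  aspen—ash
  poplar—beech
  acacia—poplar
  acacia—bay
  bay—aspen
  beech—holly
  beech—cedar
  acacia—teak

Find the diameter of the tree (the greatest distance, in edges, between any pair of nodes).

6

A longest path is ash-aspen-bay-acacia-poplar-beech-holly, with 6 edges.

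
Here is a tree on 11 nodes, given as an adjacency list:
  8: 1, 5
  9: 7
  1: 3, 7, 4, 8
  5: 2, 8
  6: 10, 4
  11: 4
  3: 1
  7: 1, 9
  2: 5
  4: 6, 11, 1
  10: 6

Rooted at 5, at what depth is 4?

3

5–8–1–4 — 3 edges.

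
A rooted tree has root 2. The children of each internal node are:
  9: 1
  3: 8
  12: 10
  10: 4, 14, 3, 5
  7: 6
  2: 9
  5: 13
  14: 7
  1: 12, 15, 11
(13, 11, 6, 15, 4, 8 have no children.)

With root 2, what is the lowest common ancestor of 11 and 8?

Path 11→root: 11 1 9 2; path 8→root: 8 3 10 12 1 9 2.
First common node: 1.

1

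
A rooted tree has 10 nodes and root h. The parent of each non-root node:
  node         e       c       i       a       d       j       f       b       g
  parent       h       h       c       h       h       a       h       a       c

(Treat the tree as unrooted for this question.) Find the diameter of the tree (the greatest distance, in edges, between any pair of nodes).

4

BFS from g reaches j last, at distance 4; BFS from j confirms no node is farther.
Path: g – c – h – a – j.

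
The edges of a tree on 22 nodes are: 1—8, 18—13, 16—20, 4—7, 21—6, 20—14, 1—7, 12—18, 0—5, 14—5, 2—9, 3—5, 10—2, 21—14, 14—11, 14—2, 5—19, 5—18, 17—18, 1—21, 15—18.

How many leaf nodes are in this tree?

14

Exactly 14 nodes have a single neighbour: 0, 3, 4, 6, 8, 9, 10, 11, 12, 13, 15, 16, 17, 19.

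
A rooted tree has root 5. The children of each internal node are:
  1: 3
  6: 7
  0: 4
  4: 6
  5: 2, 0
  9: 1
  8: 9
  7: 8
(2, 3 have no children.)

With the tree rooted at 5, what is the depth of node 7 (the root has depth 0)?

Path from 5 to 7: 5 → 0 → 4 → 6 → 7, which has 4 edges.

4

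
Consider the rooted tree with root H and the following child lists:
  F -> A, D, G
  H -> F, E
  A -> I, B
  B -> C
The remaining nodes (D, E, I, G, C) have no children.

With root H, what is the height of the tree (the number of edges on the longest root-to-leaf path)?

4

A deepest node is C, reached by H–F–A–B–C.
That path has 4 edges, so the height is 4.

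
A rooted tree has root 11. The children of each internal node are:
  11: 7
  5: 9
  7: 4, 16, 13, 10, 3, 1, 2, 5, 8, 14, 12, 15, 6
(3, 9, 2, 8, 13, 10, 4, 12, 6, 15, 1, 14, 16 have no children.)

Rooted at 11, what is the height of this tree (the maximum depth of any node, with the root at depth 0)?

3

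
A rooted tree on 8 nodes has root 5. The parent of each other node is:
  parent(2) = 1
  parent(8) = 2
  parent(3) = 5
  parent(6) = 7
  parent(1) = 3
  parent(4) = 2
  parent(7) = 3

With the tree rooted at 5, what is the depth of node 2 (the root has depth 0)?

3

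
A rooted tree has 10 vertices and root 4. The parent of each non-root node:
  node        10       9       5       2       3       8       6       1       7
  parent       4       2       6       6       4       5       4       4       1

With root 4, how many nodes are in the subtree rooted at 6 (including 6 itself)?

6's subtree: {6, 2, 5, 9, 8}, size 5.

5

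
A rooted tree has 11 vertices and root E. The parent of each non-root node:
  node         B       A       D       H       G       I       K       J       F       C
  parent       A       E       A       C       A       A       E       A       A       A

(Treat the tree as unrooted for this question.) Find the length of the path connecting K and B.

K – E – A – B: 3 edges.

3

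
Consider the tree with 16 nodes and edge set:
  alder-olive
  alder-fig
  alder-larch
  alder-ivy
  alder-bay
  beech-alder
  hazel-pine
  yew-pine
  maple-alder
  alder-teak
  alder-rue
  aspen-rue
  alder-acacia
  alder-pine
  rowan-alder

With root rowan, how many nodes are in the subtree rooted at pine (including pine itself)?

Descendants of pine (including itself): pine, hazel, yew. That's 3.

3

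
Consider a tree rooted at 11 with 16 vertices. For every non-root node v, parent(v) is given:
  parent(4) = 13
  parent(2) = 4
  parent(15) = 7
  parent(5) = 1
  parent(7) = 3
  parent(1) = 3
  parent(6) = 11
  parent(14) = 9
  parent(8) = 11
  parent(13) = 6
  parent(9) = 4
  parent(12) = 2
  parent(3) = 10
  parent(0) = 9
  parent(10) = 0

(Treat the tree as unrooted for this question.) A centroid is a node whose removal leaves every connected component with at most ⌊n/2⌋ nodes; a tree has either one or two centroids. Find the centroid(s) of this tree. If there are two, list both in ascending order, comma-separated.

Delete 9: the remaining components have sizes 7, 7, 1. Max 7 ≤ 8, so 9 is a centroid.
No neighbour of 9 does as well, so 9 is the unique centroid.

9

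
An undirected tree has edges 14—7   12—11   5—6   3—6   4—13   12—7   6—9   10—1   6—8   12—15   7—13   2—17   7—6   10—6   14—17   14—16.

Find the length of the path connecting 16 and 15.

4

The path is 16–14–7–12–15, which has 4 edges.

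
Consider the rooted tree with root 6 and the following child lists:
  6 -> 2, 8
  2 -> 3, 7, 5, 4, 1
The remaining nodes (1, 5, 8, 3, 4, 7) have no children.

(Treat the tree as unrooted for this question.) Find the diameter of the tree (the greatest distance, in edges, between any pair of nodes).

3

BFS from 8 reaches 4 last, at distance 3; BFS from 4 confirms no node is farther.
Path: 8-6-2-4.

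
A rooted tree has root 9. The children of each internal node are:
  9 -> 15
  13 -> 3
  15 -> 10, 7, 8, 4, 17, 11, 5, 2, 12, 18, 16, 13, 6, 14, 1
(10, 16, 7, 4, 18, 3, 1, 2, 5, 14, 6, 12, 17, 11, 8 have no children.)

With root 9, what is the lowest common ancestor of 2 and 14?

15

Ancestors of 2 (toward the root): 2, 15, 9.
Ancestors of 14: 14, 15, 9.
The deepest node appearing in both lists is 15.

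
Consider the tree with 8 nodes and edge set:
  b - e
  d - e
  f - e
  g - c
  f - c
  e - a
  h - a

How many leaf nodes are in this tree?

Exactly 4 nodes have a single neighbour: b, d, g, h.

4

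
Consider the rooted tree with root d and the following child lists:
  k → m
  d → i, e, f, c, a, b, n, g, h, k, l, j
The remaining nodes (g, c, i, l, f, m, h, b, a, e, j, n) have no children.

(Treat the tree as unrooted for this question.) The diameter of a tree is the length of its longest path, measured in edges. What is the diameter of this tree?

A longest path is m – k – d – i, with 3 edges.

3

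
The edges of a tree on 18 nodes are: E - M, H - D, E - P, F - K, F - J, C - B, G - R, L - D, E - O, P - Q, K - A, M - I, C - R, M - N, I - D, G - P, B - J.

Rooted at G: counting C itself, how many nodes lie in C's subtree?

Descendants of C (including itself): C, B, J, F, K, A. That's 6.

6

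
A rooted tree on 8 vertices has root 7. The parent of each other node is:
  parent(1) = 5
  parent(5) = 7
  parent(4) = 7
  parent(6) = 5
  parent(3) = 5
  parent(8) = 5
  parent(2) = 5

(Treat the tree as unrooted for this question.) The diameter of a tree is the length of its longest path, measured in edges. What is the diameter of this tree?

3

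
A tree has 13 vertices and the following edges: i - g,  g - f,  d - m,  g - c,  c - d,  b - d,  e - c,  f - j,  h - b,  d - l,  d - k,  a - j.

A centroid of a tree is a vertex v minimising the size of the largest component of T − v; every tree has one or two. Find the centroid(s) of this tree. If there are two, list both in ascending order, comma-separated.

c

If c is removed the pieces have sizes 6, 5, 1, all ≤ ⌊13/2⌋ = 6.
Every other node leaves some component of size > 6, so the centroid is unique.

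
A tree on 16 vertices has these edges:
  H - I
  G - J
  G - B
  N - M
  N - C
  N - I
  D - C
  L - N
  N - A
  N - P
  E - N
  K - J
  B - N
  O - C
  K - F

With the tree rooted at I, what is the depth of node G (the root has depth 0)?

3

I–N–B–G — 3 edges.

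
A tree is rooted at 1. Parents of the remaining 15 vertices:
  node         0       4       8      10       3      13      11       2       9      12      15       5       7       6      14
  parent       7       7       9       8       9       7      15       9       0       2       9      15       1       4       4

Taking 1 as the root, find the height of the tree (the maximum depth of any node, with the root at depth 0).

The longest root-to-leaf path is 1 → 7 → 0 → 9 → 8 → 10 (5 edges).

5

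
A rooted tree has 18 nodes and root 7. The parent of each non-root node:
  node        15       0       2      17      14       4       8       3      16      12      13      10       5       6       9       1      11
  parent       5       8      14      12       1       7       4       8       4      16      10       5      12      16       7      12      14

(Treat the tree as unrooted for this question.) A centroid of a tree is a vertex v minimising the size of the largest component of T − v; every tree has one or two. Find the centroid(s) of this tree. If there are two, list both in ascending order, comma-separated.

12

Removing 12 splits the tree into components of sizes 8, 4, 4, 1; the largest is 8 ≤ ⌊18/2⌋ = 9.
Every other node leaves some component of size > 9, so the centroid is unique.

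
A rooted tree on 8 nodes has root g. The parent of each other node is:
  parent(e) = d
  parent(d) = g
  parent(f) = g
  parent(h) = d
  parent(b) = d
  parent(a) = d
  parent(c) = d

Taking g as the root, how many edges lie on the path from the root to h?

2

Climbing from h to the root: h–d–g. That's 2 steps.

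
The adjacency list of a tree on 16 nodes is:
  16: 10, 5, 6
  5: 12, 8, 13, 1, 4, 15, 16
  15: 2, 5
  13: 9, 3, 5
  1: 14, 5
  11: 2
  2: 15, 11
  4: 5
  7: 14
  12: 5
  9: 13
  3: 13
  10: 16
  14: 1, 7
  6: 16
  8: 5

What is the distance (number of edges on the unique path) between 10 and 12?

3

The path is 10 - 16 - 5 - 12, which has 3 edges.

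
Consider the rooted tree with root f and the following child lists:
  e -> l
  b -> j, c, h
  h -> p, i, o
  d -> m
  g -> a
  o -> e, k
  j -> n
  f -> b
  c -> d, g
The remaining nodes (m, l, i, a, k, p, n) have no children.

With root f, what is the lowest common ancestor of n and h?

b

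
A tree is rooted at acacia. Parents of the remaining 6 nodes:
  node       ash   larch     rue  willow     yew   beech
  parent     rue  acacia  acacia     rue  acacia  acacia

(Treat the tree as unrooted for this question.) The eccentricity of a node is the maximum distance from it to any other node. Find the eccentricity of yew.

3

A farthest node from yew is willow (ash also at distance 3).
The path yew – acacia – rue – willow has 3 edges.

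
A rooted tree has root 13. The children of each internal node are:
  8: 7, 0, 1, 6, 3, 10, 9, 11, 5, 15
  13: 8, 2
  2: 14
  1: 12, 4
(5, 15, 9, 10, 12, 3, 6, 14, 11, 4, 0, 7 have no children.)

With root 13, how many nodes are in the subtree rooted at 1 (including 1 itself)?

1's subtree: {1, 4, 12}, size 3.

3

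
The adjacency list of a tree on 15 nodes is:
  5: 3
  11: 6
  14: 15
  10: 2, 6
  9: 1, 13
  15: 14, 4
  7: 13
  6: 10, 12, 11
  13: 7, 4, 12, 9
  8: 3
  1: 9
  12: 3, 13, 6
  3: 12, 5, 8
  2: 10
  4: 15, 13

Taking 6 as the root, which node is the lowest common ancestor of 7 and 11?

Path 7→root: 7 13 12 6; path 11→root: 11 6.
First common node: 6.

6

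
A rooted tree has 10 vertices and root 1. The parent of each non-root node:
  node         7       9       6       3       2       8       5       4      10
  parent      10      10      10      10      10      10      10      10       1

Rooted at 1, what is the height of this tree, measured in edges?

2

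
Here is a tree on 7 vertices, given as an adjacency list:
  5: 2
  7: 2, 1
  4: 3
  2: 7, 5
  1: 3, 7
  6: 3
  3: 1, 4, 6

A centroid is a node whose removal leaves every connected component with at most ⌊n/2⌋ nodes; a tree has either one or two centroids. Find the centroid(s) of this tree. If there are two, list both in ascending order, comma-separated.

Removing 1 splits the tree into components of sizes 3, 3; the largest is 3 ≤ ⌊7/2⌋ = 3.
No neighbour of 1 does as well, so 1 is the unique centroid.

1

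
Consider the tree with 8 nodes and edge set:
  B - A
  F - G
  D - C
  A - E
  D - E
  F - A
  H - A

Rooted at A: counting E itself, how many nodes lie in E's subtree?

The subtree rooted at E contains: E, D, C — 3 nodes.

3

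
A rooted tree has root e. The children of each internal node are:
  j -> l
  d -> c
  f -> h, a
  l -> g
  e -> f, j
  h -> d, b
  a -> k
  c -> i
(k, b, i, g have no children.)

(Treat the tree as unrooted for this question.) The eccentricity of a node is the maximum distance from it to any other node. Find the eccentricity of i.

The node farthest from i is g, via i–c–d–h–f–e–j–l–g — 8 edges.

8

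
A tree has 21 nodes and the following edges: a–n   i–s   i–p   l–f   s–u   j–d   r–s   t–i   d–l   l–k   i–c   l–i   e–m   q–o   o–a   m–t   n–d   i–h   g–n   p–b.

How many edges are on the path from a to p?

5

Walking from a: a–n–d–l–i–p. Length 5.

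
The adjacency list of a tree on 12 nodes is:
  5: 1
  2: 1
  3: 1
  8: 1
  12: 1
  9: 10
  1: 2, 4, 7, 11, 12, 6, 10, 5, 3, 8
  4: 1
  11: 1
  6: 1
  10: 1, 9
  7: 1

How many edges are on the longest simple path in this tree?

3

Starting from 9, a farthest node is 12 at distance 3.
One longest path: 9-10-1-12.
So the diameter is 3.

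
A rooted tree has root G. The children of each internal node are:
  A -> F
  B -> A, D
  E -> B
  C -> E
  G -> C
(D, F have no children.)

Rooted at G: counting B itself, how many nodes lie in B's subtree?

4

Descendants of B (including itself): B, A, D, F. That's 4.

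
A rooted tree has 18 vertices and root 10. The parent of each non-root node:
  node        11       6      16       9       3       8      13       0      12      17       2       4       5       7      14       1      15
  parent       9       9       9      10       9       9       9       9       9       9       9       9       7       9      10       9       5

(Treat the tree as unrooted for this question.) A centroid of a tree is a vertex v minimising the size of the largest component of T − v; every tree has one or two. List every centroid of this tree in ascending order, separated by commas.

Delete 9: the remaining components have sizes 3, 2, 1, 1, 1, 1, 1, 1, 1, 1, 1, 1, 1, 1. Max 3 ≤ 9, so 9 is a centroid.
No neighbour of 9 does as well, so 9 is the unique centroid.

9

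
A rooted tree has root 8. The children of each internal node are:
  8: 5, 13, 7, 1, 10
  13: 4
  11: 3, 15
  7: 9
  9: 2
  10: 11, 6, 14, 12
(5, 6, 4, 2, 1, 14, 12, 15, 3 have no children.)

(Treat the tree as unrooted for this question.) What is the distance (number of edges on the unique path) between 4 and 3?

Walking from 4: 4–13–8–10–11–3. Length 5.

5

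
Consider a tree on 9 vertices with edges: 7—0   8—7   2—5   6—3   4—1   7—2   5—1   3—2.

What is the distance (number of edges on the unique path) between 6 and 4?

6–3–2–5–1–4: 5 edges.

5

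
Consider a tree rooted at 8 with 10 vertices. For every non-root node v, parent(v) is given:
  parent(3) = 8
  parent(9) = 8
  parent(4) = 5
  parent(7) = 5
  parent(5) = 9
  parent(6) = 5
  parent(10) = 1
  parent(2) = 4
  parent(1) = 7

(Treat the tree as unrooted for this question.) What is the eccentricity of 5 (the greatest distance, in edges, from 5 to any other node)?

The node farthest from 5 is 10 (3 also at distance 3), via 5 – 7 – 1 – 10 — 3 edges.

3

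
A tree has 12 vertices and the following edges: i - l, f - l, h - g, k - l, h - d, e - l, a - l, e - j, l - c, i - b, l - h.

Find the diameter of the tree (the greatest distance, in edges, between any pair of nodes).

4

BFS from g reaches b last, at distance 4; BFS from b confirms no node is farther.
Path: g-h-l-i-b.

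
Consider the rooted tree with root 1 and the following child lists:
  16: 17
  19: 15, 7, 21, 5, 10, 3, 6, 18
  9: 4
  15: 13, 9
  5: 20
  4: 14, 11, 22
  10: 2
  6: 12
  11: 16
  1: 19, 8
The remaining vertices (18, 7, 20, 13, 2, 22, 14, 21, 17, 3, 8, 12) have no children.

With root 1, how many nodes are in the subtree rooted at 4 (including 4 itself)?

6

Descendants of 4 (including itself): 4, 14, 11, 22, 16, 17. That's 6.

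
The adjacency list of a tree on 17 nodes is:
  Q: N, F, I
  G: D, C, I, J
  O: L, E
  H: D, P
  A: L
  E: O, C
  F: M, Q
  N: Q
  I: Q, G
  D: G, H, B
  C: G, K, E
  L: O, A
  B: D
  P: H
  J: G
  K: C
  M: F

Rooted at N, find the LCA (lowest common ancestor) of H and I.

I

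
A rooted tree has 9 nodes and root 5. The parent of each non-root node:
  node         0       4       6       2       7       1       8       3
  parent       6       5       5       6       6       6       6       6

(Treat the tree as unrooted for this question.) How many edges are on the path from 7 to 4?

3

The path is 7 - 6 - 5 - 4, which has 3 edges.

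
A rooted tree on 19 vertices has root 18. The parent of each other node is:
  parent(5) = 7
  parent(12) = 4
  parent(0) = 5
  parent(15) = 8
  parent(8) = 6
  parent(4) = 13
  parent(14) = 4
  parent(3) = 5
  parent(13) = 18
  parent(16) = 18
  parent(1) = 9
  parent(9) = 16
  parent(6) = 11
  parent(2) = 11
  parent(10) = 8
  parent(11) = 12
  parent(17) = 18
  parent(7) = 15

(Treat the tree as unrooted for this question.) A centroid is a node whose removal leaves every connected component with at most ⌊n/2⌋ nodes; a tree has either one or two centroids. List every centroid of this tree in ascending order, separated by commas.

Removing 11 splits the tree into components of sizes 9, 8, 1; the largest is 9 ≤ ⌊19/2⌋ = 9.
No neighbour of 11 does as well, so 11 is the unique centroid.

11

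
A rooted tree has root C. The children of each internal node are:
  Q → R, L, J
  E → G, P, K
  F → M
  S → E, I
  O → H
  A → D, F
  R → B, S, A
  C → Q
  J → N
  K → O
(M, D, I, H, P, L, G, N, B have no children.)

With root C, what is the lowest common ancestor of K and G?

E

Ancestors of K (toward the root): K, E, S, R, Q, C.
Ancestors of G: G, E, S, R, Q, C.
The deepest node appearing in both lists is E.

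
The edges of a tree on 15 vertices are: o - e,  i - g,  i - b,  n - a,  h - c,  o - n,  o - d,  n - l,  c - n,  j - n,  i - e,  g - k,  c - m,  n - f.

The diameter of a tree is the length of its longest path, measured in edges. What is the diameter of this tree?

7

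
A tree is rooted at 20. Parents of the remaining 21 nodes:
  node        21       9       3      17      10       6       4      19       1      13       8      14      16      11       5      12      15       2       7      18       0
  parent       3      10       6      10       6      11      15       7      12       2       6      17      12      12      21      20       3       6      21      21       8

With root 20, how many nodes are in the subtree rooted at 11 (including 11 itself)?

Descendants of 11 (including itself): 11, 6, 10, 3, 8, 2, 9, 17, 21, 15, 0, 13, 14, 5, 18, 7, 4, 19. That's 18.

18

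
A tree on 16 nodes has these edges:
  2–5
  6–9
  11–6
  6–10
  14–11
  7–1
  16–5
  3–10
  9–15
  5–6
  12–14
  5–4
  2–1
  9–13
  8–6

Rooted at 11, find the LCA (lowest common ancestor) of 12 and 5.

11

Path 12→root: 12 14 11; path 5→root: 5 6 11.
First common node: 11.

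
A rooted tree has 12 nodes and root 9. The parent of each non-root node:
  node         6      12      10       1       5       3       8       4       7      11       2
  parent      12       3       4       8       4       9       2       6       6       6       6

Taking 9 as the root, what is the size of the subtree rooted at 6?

The subtree rooted at 6 contains: 6, 2, 4, 11, 7, 8, 5, 10, 1 — 9 nodes.

9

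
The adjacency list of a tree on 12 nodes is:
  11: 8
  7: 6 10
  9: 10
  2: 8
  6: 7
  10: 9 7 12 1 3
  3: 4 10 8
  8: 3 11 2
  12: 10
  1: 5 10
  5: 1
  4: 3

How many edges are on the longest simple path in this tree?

BFS from 11 reaches 6 last, at distance 5; BFS from 6 confirms no node is farther.
Path: 11 – 8 – 3 – 10 – 7 – 6.

5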